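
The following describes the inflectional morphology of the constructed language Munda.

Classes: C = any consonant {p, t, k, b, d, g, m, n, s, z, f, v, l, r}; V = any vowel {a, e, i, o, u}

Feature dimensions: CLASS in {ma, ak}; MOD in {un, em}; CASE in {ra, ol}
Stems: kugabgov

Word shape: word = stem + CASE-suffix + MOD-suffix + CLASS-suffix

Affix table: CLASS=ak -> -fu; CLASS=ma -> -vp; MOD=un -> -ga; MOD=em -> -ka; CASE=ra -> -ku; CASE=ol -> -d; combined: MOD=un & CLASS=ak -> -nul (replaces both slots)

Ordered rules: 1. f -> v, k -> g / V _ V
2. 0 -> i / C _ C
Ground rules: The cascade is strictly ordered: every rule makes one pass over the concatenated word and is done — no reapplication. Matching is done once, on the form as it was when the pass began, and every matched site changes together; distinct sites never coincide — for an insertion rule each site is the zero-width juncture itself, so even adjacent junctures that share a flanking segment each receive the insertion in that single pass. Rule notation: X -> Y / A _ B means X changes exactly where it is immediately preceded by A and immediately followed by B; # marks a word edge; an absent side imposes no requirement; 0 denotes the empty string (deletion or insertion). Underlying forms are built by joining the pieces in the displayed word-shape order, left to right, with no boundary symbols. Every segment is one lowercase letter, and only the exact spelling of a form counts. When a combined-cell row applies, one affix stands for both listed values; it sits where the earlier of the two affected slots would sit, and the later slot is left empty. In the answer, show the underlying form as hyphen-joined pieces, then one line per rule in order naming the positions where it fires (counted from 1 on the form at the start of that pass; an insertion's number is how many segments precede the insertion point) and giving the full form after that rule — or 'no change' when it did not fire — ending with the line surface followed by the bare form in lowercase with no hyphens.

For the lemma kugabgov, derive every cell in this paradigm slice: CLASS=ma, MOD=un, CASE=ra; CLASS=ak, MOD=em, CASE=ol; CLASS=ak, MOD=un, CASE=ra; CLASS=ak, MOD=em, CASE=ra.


cell CLASS=ma, MOD=un, CASE=ra:
underlying: kugabgov-ku-ga-vp
1. f -> v, k -> g / V _ V: no change
2. 0 -> i / C _ C: inserts after position(s) 5, 8, 13: kugabigovikugavip
surface: kugabigovikugavip

cell CLASS=ak, MOD=em, CASE=ol:
underlying: kugabgov-d-ka-fu
1. f -> v, k -> g / V _ V: fires at position(s) 12: kugabgovdkavu
2. 0 -> i / C _ C: inserts after position(s) 5, 8, 9: kugabigovidikavu
surface: kugabigovidikavu

cell CLASS=ak, MOD=un, CASE=ra:
underlying: kugabgov-ku-nul
1. f -> v, k -> g / V _ V: no change
2. 0 -> i / C _ C: inserts after position(s) 5, 8: kugabigovikunul
surface: kugabigovikunul

cell CLASS=ak, MOD=em, CASE=ra:
underlying: kugabgov-ku-ka-fu
1. f -> v, k -> g / V _ V: fires at position(s) 11, 13: kugabgovkugavu
2. 0 -> i / C _ C: inserts after position(s) 5, 8: kugabigovikugavu
surface: kugabigovikugavu


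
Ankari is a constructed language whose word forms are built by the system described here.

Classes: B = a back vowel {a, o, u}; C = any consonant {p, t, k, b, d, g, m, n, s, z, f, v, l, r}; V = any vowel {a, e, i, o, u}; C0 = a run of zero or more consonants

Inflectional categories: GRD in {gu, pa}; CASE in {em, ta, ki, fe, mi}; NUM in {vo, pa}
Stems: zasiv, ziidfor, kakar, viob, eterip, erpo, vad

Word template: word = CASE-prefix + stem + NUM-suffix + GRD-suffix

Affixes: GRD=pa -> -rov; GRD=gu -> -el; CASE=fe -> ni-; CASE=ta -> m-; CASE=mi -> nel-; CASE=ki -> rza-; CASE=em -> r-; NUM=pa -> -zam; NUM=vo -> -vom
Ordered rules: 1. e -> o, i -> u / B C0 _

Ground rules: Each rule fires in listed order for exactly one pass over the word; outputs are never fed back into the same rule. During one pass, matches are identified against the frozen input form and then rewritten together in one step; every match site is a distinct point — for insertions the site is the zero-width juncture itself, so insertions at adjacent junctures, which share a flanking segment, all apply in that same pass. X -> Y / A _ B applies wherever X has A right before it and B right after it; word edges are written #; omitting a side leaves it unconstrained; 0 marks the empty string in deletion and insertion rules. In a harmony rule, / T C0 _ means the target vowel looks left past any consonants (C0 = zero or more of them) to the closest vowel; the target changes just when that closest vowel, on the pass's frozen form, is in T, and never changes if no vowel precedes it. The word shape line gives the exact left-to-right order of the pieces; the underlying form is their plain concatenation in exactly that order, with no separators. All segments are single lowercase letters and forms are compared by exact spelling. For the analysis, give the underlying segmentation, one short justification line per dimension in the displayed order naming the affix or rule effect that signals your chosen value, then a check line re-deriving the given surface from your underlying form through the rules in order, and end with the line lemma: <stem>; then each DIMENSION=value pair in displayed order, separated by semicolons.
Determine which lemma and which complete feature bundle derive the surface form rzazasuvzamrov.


underlying: rza-zasiv-zam-rov
GRD=pa - signalled by the affix -rov
CASE=ki - signalled by the affix rza-
NUM=pa - signalled by the affix -zam
check: rzazasivzamrov -> rzazasuvzamrov
lemma: zasiv; GRD=pa; CASE=ki; NUM=pa


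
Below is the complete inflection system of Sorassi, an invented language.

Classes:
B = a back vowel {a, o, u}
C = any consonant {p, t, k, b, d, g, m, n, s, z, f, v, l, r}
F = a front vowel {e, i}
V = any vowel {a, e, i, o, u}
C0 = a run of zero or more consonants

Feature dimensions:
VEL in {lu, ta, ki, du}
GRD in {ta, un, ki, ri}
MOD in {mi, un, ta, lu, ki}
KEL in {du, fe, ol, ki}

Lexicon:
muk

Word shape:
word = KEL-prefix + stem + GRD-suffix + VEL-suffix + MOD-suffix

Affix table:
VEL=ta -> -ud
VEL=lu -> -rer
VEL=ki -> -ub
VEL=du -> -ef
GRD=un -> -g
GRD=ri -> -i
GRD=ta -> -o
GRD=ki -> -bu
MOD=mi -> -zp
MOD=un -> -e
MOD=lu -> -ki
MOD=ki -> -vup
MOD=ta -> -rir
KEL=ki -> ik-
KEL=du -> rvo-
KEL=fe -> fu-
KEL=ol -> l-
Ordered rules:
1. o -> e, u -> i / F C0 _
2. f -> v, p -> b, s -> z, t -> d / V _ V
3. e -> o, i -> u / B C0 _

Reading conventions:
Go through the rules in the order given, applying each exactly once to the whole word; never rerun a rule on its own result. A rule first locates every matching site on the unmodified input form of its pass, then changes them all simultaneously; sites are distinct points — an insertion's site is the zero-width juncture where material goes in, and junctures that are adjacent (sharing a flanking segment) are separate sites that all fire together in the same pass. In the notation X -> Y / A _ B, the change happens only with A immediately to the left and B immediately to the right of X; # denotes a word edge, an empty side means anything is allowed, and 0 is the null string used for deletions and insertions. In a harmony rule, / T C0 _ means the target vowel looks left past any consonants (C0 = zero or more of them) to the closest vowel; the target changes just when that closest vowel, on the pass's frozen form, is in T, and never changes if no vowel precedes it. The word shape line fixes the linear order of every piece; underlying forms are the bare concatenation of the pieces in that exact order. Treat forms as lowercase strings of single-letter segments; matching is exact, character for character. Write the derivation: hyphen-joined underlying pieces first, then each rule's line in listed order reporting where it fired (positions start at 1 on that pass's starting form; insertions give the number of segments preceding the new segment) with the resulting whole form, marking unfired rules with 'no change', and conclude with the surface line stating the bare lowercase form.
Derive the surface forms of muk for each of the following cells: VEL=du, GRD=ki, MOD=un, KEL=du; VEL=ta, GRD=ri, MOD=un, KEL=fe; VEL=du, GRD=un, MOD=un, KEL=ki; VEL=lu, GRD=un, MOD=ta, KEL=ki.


cell VEL=du, GRD=ki, MOD=un, KEL=du:
underlying: rvo-muk-bu-ef-e
1. o -> e, u -> i / F C0 _: no change
2. f -> v, p -> b, s -> z, t -> d / V _ V: fires at position(s) 10: rvomukbueve
3. e -> o, i -> u / B C0 _: fires at position(s) 9: rvomukbuove
surface: rvomukbuove

cell VEL=ta, GRD=ri, MOD=un, KEL=fe:
underlying: fu-muk-i-ud-e
1. o -> e, u -> i / F C0 _: fires at position(s) 7: fumukiide
2. f -> v, p -> b, s -> z, t -> d / V _ V: no change
3. e -> o, i -> u / B C0 _: fires at position(s) 6: fumukuide
surface: fumukuide

cell VEL=du, GRD=un, MOD=un, KEL=ki:
underlying: ik-muk-g-ef-e
1. o -> e, u -> i / F C0 _: fires at position(s) 4: ikmikgefe
2. f -> v, p -> b, s -> z, t -> d / V _ V: fires at position(s) 8: ikmikgeve
3. e -> o, i -> u / B C0 _: no change
surface: ikmikgeve

cell VEL=lu, GRD=un, MOD=ta, KEL=ki:
underlying: ik-muk-g-rer-rir
1. o -> e, u -> i / F C0 _: fires at position(s) 4: ikmikgrerrir
2. f -> v, p -> b, s -> z, t -> d / V _ V: no change
3. e -> o, i -> u / B C0 _: no change
surface: ikmikgrerrir


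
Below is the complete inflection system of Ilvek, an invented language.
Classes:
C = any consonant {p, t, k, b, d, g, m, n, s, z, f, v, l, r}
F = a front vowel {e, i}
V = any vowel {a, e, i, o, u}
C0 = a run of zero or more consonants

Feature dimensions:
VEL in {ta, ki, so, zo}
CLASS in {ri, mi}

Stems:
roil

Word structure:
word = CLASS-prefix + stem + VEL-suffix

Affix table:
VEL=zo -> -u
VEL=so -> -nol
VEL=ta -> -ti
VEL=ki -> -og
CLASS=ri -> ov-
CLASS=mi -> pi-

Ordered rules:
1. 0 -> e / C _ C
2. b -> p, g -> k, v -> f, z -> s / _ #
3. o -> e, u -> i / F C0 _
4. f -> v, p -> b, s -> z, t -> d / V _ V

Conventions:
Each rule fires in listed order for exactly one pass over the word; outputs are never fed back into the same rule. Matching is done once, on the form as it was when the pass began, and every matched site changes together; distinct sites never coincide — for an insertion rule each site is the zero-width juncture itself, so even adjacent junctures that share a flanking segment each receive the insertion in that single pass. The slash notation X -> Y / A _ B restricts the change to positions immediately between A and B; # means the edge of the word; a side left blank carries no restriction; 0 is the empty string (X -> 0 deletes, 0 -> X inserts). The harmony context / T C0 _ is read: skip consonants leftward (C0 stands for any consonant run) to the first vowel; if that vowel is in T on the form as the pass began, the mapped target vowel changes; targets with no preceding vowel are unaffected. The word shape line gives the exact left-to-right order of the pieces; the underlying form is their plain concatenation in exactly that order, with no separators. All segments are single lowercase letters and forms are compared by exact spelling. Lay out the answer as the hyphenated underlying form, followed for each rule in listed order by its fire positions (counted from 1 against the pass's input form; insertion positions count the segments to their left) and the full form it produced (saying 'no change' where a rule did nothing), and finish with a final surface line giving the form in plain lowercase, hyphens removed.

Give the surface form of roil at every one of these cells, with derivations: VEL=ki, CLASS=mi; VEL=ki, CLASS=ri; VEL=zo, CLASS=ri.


cell VEL=ki, CLASS=mi:
underlying: pi-roil-og
1. 0 -> e / C _ C: no change
2. b -> p, g -> k, v -> f, z -> s / _ #: fires at position(s) 8: piroilok
3. o -> e, u -> i / F C0 _: fires at position(s) 4, 7: pireilek
4. f -> v, p -> b, s -> z, t -> d / V _ V: no change
surface: pireilek

cell VEL=ki, CLASS=ri:
underlying: ov-roil-og
1. 0 -> e / C _ C: inserts after position(s) 2: overoilog
2. b -> p, g -> k, v -> f, z -> s / _ #: fires at position(s) 9: overoilok
3. o -> e, u -> i / F C0 _: fires at position(s) 5, 8: overeilek
4. f -> v, p -> b, s -> z, t -> d / V _ V: no change
surface: overeilek

cell VEL=zo, CLASS=ri:
underlying: ov-roil-u
1. 0 -> e / C _ C: inserts after position(s) 2: overoilu
2. b -> p, g -> k, v -> f, z -> s / _ #: no change
3. o -> e, u -> i / F C0 _: fires at position(s) 5, 8: overeili
4. f -> v, p -> b, s -> z, t -> d / V _ V: no change
surface: overeili


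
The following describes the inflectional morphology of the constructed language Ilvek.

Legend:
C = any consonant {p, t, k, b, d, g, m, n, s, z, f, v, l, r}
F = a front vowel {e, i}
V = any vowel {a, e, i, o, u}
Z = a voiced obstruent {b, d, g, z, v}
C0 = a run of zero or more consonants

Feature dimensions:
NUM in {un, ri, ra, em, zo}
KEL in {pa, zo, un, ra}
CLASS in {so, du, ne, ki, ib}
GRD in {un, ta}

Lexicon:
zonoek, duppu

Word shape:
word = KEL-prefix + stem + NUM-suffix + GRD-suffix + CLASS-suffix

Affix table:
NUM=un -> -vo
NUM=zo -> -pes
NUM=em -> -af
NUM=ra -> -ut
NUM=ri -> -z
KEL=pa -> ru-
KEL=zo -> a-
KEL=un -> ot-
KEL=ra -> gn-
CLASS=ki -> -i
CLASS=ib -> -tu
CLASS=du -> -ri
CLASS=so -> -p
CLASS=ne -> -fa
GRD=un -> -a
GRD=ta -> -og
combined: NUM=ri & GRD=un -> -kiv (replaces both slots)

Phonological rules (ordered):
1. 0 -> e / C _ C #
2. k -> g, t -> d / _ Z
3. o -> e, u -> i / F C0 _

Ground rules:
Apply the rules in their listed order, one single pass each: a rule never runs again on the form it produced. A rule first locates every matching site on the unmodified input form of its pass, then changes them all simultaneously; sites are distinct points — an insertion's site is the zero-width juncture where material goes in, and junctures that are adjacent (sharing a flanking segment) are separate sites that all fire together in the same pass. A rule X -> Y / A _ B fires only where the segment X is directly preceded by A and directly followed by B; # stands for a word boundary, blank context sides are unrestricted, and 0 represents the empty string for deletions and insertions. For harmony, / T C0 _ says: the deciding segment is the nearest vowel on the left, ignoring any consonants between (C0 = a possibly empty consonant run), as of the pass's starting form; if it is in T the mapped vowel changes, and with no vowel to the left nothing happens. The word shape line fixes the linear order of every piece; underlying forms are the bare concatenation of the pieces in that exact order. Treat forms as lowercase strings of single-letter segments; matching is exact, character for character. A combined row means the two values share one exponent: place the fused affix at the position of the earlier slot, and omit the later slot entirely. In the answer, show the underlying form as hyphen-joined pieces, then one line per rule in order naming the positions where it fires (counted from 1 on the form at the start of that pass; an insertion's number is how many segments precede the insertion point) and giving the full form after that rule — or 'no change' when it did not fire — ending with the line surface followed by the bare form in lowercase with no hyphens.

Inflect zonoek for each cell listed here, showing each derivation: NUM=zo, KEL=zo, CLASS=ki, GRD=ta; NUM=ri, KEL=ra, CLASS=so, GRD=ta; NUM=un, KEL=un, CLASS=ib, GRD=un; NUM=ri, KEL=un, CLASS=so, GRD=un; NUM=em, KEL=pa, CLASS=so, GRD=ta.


cell NUM=zo, KEL=zo, CLASS=ki, GRD=ta:
underlying: a-zonoek-pes-og-i
1. 0 -> e / C _ C #: no change
2. k -> g, t -> d / _ Z: no change
3. o -> e, u -> i / F C0 _: fires at position(s) 11: azonoekpesegi
surface: azonoekpesegi

cell NUM=ri, KEL=ra, CLASS=so, GRD=ta:
underlying: gn-zonoek-z-og-p
1. 0 -> e / C _ C #: inserts after position(s) 11: gnzonoekzogep
2. k -> g, t -> d / _ Z: fires at position(s) 8: gnzonoegzogep
3. o -> e, u -> i / F C0 _: fires at position(s) 10: gnzonoegzegep
surface: gnzonoegzegep

cell NUM=un, KEL=un, CLASS=ib, GRD=un:
underlying: ot-zonoek-vo-a-tu
1. 0 -> e / C _ C #: no change
2. k -> g, t -> d / _ Z: fires at position(s) 2, 8: odzonoegvoatu
3. o -> e, u -> i / F C0 _: fires at position(s) 10: odzonoegveatu
surface: odzonoegveatu

cell NUM=ri, KEL=un, CLASS=so, GRD=un:
underlying: ot-zonoek-kiv-p
1. 0 -> e / C _ C #: inserts after position(s) 11: otzonoekkivep
2. k -> g, t -> d / _ Z: fires at position(s) 2: odzonoekkivep
3. o -> e, u -> i / F C0 _: no change
surface: odzonoekkivep

cell NUM=em, KEL=pa, CLASS=so, GRD=ta:
underlying: ru-zonoek-af-og-p
1. 0 -> e / C _ C #: inserts after position(s) 12: ruzonoekafogep
2. k -> g, t -> d / _ Z: no change
3. o -> e, u -> i / F C0 _: no change
surface: ruzonoekafogep


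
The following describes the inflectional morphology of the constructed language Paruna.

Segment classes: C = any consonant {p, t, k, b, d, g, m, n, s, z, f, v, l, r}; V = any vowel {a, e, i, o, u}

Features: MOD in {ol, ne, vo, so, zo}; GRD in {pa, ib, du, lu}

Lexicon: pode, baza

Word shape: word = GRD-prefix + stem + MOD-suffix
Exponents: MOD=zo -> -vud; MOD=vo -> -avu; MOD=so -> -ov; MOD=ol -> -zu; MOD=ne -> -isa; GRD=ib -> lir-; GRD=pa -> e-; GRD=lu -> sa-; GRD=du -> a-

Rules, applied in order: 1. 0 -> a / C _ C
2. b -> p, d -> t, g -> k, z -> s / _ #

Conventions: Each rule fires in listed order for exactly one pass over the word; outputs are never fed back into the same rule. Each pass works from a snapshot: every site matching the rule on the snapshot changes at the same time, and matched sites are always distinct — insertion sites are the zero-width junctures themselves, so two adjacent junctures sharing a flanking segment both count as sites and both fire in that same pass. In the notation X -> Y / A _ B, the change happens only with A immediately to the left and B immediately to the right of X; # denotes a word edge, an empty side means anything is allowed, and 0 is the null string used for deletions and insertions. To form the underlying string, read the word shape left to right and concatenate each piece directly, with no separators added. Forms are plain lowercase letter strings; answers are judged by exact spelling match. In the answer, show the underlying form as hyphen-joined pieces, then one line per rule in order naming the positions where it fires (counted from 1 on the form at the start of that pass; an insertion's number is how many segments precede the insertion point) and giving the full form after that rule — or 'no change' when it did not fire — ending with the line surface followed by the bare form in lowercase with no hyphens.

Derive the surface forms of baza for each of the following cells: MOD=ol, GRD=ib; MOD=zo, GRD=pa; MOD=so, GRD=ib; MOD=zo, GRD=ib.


cell MOD=ol, GRD=ib:
underlying: lir-baza-zu
1. 0 -> a / C _ C: inserts after position(s) 3: lirabazazu
2. b -> p, d -> t, g -> k, z -> s / _ #: no change
surface: lirabazazu

cell MOD=zo, GRD=pa:
underlying: e-baza-vud
1. 0 -> a / C _ C: no change
2. b -> p, d -> t, g -> k, z -> s / _ #: fires at position(s) 8: ebazavut
surface: ebazavut

cell MOD=so, GRD=ib:
underlying: lir-baza-ov
1. 0 -> a / C _ C: inserts after position(s) 3: lirabazaov
2. b -> p, d -> t, g -> k, z -> s / _ #: no change
surface: lirabazaov

cell MOD=zo, GRD=ib:
underlying: lir-baza-vud
1. 0 -> a / C _ C: inserts after position(s) 3: lirabazavud
2. b -> p, d -> t, g -> k, z -> s / _ #: fires at position(s) 11: lirabazavut
surface: lirabazavut


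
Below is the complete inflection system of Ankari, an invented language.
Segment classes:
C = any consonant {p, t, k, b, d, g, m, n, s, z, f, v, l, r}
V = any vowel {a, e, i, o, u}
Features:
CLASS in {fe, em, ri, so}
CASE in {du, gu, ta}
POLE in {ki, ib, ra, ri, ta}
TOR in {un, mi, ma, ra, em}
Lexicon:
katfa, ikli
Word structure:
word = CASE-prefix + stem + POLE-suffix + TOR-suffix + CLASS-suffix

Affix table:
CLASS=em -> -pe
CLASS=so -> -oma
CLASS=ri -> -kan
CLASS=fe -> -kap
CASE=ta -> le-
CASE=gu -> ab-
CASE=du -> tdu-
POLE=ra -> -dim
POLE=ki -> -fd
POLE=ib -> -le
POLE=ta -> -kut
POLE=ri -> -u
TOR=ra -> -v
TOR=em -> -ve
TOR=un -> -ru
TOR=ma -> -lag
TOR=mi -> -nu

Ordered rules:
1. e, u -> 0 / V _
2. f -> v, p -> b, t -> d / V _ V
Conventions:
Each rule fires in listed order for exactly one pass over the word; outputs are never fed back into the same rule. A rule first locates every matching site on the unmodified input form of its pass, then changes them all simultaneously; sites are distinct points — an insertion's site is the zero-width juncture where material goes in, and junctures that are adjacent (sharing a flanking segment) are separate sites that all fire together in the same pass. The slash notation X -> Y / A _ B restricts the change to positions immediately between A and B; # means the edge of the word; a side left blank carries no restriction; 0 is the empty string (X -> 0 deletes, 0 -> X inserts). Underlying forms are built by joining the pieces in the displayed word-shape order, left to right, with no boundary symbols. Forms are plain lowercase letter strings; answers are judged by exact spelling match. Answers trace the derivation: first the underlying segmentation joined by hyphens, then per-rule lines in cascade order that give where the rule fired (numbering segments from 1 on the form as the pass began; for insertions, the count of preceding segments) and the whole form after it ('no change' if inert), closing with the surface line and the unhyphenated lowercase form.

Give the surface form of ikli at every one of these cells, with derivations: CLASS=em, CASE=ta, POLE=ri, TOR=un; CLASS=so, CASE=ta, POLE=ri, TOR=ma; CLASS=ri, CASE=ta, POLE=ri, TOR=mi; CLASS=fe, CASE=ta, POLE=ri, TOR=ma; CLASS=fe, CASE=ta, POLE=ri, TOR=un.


cell CLASS=em, CASE=ta, POLE=ri, TOR=un:
underlying: le-ikli-u-ru-pe
1. e, u -> 0 / V _: fires at position(s) 7: leiklirupe
2. f -> v, p -> b, t -> d / V _ V: fires at position(s) 9: leiklirube
surface: leiklirube

cell CLASS=so, CASE=ta, POLE=ri, TOR=ma:
underlying: le-ikli-u-lag-oma
1. e, u -> 0 / V _: fires at position(s) 7: leiklilagoma
2. f -> v, p -> b, t -> d / V _ V: no change
surface: leiklilagoma

cell CLASS=ri, CASE=ta, POLE=ri, TOR=mi:
underlying: le-ikli-u-nu-kan
1. e, u -> 0 / V _: fires at position(s) 7: leiklinukan
2. f -> v, p -> b, t -> d / V _ V: no change
surface: leiklinukan

cell CLASS=fe, CASE=ta, POLE=ri, TOR=ma:
underlying: le-ikli-u-lag-kap
1. e, u -> 0 / V _: fires at position(s) 7: leiklilagkap
2. f -> v, p -> b, t -> d / V _ V: no change
surface: leiklilagkap

cell CLASS=fe, CASE=ta, POLE=ri, TOR=un:
underlying: le-ikli-u-ru-kap
1. e, u -> 0 / V _: fires at position(s) 7: leiklirukap
2. f -> v, p -> b, t -> d / V _ V: no change
surface: leiklirukap


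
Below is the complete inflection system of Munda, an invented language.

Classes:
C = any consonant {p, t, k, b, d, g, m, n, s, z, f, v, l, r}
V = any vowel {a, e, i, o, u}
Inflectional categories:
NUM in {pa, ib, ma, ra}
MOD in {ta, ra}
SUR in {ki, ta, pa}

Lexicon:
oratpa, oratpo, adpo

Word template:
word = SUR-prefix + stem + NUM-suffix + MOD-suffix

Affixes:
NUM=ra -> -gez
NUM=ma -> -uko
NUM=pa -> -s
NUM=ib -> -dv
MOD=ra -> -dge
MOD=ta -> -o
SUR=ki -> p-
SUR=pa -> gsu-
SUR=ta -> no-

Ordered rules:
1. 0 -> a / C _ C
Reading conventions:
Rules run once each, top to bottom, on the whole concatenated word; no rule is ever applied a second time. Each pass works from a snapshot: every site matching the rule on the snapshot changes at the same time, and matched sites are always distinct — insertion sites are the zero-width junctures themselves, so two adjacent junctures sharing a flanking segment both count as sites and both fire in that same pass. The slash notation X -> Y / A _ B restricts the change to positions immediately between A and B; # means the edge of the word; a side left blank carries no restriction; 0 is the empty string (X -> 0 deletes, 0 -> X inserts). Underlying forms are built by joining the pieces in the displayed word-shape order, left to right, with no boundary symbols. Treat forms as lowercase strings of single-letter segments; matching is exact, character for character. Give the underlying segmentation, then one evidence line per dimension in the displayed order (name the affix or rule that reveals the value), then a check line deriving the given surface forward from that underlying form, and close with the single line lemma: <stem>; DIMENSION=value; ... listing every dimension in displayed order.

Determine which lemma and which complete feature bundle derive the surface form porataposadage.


underlying: p-oratpo-s-dge
NUM=pa - signalled by the affix -s
MOD=ra - signalled by the affix -dge
SUR=ki - signalled by the affix p-
check: poratposdge -> porataposadage
lemma: oratpo; NUM=pa; MOD=ra; SUR=ki


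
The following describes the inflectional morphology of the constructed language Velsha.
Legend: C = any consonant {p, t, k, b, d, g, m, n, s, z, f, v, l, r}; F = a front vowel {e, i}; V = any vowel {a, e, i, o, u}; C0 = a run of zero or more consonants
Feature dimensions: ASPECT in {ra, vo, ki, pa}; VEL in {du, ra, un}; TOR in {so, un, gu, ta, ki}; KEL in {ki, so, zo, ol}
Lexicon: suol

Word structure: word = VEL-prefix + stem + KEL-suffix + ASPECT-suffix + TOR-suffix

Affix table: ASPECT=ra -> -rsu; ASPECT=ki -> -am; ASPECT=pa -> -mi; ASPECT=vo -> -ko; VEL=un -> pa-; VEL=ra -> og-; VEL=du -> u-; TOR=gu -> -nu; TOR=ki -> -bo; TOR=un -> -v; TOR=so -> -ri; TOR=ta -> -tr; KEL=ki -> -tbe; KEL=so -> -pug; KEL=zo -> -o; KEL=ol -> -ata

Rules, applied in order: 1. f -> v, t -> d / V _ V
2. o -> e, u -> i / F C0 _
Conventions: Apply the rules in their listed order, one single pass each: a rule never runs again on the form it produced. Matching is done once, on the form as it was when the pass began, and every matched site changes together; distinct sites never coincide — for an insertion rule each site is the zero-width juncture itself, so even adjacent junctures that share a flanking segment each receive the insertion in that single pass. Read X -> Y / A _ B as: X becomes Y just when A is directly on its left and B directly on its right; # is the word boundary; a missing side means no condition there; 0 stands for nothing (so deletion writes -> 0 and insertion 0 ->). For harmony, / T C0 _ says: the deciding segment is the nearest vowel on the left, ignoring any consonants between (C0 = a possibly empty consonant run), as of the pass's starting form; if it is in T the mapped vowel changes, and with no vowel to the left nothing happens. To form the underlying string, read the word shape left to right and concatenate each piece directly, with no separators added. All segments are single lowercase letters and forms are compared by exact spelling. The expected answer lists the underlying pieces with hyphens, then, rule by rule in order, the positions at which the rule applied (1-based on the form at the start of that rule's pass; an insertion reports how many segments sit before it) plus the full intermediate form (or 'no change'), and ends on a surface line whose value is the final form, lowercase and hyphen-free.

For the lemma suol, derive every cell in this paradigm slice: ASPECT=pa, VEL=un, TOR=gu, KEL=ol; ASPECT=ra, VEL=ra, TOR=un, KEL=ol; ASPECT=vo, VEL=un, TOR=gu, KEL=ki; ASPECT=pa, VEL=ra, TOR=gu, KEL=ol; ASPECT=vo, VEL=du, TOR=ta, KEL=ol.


cell ASPECT=pa, VEL=un, TOR=gu, KEL=ol:
underlying: pa-suol-ata-mi-nu
1. f -> v, t -> d / V _ V: fires at position(s) 8: pasuoladaminu
2. o -> e, u -> i / F C0 _: fires at position(s) 13: pasuoladamini
surface: pasuoladamini

cell ASPECT=ra, VEL=ra, TOR=un, KEL=ol:
underlying: og-suol-ata-rsu-v
1. f -> v, t -> d / V _ V: fires at position(s) 8: ogsuoladarsuv
2. o -> e, u -> i / F C0 _: no change
surface: ogsuoladarsuv

cell ASPECT=vo, VEL=un, TOR=gu, KEL=ki:
underlying: pa-suol-tbe-ko-nu
1. f -> v, t -> d / V _ V: no change
2. o -> e, u -> i / F C0 _: fires at position(s) 11: pasuoltbekenu
surface: pasuoltbekenu

cell ASPECT=pa, VEL=ra, TOR=gu, KEL=ol:
underlying: og-suol-ata-mi-nu
1. f -> v, t -> d / V _ V: fires at position(s) 8: ogsuoladaminu
2. o -> e, u -> i / F C0 _: fires at position(s) 13: ogsuoladamini
surface: ogsuoladamini

cell ASPECT=vo, VEL=du, TOR=ta, KEL=ol:
underlying: u-suol-ata-ko-tr
1. f -> v, t -> d / V _ V: fires at position(s) 7: usuoladakotr
2. o -> e, u -> i / F C0 _: no change
surface: usuoladakotr


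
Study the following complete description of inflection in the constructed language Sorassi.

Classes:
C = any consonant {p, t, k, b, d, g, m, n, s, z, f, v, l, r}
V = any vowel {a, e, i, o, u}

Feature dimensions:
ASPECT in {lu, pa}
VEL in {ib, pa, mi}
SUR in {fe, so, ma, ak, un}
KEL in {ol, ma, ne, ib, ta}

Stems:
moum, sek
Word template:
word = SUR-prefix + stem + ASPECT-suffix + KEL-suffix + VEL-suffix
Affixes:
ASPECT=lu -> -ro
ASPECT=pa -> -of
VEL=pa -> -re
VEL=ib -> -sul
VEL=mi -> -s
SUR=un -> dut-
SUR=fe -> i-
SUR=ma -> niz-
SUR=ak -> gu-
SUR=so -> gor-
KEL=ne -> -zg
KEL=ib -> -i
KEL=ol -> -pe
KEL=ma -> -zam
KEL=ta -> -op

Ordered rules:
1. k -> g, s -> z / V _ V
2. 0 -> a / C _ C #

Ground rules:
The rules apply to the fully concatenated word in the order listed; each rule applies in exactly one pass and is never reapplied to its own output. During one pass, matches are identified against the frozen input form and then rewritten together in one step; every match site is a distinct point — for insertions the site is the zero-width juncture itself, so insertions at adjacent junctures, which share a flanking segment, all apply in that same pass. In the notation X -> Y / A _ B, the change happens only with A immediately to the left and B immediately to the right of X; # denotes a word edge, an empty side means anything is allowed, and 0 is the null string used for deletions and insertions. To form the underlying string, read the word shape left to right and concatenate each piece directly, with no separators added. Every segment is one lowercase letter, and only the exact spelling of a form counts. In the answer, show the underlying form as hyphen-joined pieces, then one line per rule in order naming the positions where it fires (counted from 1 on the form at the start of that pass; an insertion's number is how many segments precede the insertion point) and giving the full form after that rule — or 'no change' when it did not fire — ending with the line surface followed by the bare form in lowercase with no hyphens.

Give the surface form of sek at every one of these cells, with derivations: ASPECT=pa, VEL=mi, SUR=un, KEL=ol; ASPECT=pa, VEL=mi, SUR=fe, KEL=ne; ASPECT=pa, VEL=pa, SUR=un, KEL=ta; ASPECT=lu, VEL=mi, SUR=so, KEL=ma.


cell ASPECT=pa, VEL=mi, SUR=un, KEL=ol:
underlying: dut-sek-of-pe-s
1. k -> g, s -> z / V _ V: fires at position(s) 6: dutsegofpes
2. 0 -> a / C _ C #: no change
surface: dutsegofpes

cell ASPECT=pa, VEL=mi, SUR=fe, KEL=ne:
underlying: i-sek-of-zg-s
1. k -> g, s -> z / V _ V: fires at position(s) 2, 4: izegofzgs
2. 0 -> a / C _ C #: inserts after position(s) 8: izegofzgas
surface: izegofzgas

cell ASPECT=pa, VEL=pa, SUR=un, KEL=ta:
underlying: dut-sek-of-op-re
1. k -> g, s -> z / V _ V: fires at position(s) 6: dutsegofopre
2. 0 -> a / C _ C #: no change
surface: dutsegofopre

cell ASPECT=lu, VEL=mi, SUR=so, KEL=ma:
underlying: gor-sek-ro-zam-s
1. k -> g, s -> z / V _ V: no change
2. 0 -> a / C _ C #: inserts after position(s) 11: gorsekrozamas
surface: gorsekrozamas


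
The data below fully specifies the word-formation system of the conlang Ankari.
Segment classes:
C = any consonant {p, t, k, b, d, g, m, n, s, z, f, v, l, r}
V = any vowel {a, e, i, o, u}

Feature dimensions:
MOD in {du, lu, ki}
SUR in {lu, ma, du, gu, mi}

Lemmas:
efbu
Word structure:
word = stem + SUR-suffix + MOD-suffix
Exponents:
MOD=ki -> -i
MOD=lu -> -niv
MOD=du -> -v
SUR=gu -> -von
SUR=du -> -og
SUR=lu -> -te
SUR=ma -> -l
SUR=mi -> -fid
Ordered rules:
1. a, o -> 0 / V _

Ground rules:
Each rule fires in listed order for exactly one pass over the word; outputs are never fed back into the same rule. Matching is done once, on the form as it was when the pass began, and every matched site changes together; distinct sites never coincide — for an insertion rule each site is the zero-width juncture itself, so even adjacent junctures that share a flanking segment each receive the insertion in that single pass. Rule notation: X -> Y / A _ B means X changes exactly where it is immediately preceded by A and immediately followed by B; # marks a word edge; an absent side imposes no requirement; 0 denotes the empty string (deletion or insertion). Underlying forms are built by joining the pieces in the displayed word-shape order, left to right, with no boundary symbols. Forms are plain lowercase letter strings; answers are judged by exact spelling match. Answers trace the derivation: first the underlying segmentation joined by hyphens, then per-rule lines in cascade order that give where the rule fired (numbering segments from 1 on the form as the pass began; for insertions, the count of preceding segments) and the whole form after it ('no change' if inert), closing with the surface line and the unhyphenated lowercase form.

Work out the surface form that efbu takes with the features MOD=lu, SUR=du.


underlying: efbu-og-niv
1. a, o -> 0 / V _: fires at position(s) 5: efbugniv
surface: efbugniv


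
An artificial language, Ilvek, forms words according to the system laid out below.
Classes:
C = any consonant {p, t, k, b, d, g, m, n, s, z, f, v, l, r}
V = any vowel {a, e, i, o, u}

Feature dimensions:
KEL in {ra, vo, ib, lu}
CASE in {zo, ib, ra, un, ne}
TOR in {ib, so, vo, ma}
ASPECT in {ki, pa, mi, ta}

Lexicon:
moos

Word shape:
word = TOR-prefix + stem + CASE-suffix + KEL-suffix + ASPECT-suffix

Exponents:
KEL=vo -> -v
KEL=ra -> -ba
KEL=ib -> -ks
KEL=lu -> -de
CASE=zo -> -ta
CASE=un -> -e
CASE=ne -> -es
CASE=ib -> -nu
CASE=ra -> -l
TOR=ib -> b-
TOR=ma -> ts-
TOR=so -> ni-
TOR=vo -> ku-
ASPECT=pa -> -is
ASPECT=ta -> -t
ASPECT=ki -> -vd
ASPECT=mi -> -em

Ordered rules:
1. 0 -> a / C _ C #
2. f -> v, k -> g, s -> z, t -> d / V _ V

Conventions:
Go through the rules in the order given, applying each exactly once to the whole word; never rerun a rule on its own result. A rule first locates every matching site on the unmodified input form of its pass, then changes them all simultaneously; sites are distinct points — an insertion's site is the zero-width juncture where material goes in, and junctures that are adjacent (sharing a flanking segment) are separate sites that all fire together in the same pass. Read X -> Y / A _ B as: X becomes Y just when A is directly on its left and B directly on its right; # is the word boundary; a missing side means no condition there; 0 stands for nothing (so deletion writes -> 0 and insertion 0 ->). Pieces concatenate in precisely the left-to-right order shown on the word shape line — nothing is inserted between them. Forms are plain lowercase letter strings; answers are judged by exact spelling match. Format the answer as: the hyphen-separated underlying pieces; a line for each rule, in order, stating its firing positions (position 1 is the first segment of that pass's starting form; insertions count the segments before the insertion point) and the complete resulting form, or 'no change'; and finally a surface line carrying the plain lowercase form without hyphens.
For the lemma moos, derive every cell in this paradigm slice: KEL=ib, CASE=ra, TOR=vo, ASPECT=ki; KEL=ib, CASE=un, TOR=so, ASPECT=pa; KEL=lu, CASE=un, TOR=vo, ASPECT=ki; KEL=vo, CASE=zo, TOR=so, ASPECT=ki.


cell KEL=ib, CASE=ra, TOR=vo, ASPECT=ki:
underlying: ku-moos-l-ks-vd
1. 0 -> a / C _ C #: inserts after position(s) 10: kumooslksvad
2. f -> v, k -> g, s -> z, t -> d / V _ V: no change
surface: kumooslksvad

cell KEL=ib, CASE=un, TOR=so, ASPECT=pa:
underlying: ni-moos-e-ks-is
1. 0 -> a / C _ C #: no change
2. f -> v, k -> g, s -> z, t -> d / V _ V: fires at position(s) 6: nimoozeksis
surface: nimoozeksis

cell KEL=lu, CASE=un, TOR=vo, ASPECT=ki:
underlying: ku-moos-e-de-vd
1. 0 -> a / C _ C #: inserts after position(s) 10: kumoosedevad
2. f -> v, k -> g, s -> z, t -> d / V _ V: fires at position(s) 6: kumoozedevad
surface: kumoozedevad

cell KEL=vo, CASE=zo, TOR=so, ASPECT=ki:
underlying: ni-moos-ta-v-vd
1. 0 -> a / C _ C #: inserts after position(s) 10: nimoostavvad
2. f -> v, k -> g, s -> z, t -> d / V _ V: no change
surface: nimoostavvad


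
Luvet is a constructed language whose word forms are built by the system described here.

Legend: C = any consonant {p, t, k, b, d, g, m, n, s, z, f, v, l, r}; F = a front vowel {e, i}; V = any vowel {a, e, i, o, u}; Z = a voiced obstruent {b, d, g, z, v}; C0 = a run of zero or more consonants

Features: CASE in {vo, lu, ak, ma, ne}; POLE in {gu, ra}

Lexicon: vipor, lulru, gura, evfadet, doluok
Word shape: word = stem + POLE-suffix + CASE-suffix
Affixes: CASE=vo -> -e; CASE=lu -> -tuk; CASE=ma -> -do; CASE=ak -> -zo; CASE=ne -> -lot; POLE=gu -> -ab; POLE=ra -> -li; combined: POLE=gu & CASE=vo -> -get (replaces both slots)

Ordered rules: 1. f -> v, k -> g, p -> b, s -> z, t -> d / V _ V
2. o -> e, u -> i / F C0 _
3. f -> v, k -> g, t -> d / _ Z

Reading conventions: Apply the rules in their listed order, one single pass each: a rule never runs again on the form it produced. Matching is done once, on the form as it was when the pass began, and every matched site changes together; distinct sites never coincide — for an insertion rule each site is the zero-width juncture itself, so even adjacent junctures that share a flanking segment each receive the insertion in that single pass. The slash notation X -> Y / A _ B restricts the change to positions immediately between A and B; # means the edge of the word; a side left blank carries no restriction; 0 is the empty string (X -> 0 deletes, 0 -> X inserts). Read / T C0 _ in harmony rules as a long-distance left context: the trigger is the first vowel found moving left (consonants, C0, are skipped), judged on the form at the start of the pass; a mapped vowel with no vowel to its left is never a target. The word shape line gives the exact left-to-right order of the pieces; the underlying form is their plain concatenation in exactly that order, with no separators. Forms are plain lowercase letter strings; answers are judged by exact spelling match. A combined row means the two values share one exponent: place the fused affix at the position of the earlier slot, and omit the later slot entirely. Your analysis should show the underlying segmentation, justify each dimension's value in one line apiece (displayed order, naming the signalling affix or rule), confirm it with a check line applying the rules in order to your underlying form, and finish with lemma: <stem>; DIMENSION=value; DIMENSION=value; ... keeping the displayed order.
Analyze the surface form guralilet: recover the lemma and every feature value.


underlying: gura-li-lot
CASE=ne - signalled by the affix -lot
POLE=ra - signalled by the affix -li
check: guralilot -> guralilot -> guralilet -> guralilet
lemma: gura; CASE=ne; POLE=ra


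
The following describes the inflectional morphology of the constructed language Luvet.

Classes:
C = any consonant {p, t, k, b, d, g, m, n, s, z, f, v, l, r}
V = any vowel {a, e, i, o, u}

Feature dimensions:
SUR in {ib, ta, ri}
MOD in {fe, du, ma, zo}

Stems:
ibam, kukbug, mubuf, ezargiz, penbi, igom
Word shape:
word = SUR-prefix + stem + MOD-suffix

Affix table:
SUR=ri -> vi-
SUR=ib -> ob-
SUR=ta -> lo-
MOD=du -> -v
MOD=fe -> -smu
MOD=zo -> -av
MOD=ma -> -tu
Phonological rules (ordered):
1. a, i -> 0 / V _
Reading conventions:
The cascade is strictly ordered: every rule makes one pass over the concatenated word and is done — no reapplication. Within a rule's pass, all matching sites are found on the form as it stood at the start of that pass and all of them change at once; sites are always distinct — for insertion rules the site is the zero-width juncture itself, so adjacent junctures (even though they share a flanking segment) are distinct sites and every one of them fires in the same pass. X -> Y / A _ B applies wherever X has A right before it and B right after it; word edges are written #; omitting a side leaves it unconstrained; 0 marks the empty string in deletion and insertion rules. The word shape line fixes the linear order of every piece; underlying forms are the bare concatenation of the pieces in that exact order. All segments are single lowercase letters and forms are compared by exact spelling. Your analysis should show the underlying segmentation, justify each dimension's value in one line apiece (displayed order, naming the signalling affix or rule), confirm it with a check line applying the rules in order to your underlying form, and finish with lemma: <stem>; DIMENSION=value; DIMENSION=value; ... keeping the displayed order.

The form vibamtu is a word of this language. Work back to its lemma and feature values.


underlying: vi-ibam-tu
SUR=ri - signalled by the affix vi-
MOD=ma - signalled by the affix -tu
check: viibamtu -> vibamtu
lemma: ibam; SUR=ri; MOD=ma
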